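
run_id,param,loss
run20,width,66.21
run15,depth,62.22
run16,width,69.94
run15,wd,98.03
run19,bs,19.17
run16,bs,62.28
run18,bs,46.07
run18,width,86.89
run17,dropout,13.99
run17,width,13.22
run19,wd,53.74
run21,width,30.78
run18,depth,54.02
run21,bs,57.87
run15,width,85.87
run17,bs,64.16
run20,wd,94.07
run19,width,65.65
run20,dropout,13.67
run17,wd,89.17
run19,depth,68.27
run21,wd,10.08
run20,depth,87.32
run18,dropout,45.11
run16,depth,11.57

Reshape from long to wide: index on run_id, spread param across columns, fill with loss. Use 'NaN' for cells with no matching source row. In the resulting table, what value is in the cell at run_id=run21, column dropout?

No long-format row has run_id=run21 and param=dropout, so the cell is NaN.

NaN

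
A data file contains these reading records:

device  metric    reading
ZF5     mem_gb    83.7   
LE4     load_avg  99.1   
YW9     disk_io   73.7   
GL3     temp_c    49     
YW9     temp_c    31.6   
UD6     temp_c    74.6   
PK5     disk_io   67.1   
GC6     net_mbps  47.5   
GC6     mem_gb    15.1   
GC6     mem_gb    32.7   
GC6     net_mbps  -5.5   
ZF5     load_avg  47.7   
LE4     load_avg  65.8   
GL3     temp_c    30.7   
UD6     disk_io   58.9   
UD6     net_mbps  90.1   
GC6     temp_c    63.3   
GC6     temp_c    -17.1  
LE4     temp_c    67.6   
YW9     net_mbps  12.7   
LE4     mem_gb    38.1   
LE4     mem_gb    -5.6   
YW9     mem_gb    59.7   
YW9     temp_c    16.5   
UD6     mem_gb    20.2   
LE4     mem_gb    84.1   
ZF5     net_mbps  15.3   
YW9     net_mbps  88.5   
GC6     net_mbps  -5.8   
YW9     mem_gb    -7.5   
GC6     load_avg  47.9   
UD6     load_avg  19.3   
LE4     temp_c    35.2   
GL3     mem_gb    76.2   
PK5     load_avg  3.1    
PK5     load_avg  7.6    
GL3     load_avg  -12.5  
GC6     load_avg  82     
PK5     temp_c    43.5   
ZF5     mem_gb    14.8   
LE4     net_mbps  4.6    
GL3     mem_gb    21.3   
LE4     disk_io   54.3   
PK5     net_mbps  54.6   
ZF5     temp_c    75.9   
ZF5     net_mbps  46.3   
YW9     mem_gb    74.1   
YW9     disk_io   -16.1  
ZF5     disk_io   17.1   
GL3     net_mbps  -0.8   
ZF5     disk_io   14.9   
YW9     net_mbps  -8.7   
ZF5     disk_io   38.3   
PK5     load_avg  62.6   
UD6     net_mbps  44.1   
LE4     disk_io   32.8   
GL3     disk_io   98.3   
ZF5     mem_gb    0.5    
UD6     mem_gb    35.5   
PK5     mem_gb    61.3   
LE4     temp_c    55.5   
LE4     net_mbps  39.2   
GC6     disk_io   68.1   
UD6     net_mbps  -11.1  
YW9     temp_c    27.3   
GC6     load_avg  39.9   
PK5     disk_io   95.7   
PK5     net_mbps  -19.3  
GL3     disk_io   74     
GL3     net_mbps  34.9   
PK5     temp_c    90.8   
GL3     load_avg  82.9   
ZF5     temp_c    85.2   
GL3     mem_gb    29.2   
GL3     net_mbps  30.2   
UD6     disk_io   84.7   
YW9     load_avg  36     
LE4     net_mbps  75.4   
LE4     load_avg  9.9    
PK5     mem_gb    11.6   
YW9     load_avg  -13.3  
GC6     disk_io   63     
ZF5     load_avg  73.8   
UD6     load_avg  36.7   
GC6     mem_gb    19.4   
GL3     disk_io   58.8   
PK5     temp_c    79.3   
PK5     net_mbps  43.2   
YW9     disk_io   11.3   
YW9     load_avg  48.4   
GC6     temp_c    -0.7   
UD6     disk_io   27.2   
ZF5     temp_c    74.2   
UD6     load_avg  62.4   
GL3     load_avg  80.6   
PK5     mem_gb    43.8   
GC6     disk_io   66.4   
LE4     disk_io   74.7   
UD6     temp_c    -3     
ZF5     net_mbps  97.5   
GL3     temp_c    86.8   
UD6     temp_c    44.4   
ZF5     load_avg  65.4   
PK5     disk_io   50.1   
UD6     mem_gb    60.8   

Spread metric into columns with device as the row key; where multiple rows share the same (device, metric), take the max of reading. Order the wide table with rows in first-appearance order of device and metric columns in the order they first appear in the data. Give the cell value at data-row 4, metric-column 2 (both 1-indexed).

82.9

With rows in first-appearance order of device, row 4 is device=GL3. metric columns in first-appearance order: mem_gb, load_avg, disk_io, temp_c, net_mbps; column 2 is load_avg.
Long rows with device=GL3, metric=load_avg: max(-12.5, 82.9, 80.6) = 82.9.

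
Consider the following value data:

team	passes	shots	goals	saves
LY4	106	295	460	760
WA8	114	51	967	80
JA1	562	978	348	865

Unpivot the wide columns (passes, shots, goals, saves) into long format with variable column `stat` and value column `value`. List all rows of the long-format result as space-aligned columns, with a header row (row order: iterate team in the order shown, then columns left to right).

Each (team, column) pair becomes one row: 3 × 4 = 12 rows.
For example, (LY4, passes) → value=106.

team  stat    value
LY4   passes  106  
LY4   shots   295  
LY4   goals   460  
LY4   saves   760  
WA8   passes  114  
WA8   shots   51   
WA8   goals   967  
WA8   saves   80   
JA1   passes  562  
JA1   shots   978  
JA1   goals   348  
JA1   saves   865  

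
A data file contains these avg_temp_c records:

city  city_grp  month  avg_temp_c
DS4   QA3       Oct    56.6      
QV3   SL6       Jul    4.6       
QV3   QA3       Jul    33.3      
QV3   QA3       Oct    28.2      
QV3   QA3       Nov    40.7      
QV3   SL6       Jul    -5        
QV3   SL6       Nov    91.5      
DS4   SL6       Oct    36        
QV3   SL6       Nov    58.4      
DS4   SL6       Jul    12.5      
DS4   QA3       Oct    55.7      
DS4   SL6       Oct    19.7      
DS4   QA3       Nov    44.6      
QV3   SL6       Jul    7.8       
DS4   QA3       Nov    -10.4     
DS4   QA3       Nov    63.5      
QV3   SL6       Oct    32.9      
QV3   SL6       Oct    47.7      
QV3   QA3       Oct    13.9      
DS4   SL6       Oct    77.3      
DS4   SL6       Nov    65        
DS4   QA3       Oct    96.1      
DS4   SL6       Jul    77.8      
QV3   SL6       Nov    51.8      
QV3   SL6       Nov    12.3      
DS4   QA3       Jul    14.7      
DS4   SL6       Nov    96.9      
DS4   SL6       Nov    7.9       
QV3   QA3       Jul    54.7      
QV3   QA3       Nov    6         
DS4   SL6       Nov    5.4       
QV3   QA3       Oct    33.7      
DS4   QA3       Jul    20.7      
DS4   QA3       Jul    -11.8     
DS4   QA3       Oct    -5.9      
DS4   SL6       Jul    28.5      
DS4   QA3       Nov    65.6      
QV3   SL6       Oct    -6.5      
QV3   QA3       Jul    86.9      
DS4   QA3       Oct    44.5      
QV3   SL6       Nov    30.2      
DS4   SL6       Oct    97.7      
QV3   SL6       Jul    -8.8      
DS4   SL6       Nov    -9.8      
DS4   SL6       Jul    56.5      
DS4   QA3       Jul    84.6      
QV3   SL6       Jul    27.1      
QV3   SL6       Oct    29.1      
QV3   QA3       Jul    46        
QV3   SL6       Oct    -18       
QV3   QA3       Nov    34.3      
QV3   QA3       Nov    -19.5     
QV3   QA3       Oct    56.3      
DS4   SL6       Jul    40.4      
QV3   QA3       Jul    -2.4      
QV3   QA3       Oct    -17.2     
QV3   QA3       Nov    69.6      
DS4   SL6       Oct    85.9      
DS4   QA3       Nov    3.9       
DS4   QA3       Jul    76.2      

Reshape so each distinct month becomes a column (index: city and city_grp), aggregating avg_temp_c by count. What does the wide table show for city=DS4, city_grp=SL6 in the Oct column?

Rows with city=DS4, city_grp=SL6 and month=Oct: avg_temp_c values are 36, 19.7, 77.3, 97.7, 85.9.
5 rows match — count = 5.

5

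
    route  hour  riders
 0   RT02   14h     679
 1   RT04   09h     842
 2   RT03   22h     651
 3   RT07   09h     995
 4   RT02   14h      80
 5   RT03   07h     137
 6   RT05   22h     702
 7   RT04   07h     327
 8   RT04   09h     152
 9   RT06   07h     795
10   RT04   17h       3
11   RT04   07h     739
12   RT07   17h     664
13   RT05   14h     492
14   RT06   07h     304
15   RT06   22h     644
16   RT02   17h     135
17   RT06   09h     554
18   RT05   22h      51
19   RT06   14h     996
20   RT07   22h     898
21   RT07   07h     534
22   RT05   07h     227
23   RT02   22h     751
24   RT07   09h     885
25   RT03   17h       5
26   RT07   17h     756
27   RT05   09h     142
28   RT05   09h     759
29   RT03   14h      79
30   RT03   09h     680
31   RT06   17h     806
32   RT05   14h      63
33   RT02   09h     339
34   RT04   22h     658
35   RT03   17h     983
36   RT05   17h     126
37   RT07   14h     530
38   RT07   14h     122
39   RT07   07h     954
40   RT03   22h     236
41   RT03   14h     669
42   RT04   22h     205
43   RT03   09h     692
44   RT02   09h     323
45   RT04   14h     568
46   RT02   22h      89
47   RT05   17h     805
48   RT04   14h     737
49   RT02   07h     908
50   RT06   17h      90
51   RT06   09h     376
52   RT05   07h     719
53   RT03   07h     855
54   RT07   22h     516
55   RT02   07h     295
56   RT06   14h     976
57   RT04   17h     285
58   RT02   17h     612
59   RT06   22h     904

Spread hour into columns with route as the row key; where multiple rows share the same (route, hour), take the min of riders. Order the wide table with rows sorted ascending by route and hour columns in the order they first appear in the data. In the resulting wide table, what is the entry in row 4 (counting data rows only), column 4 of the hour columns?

With rows sorted ascending by route, row 4 is route=RT05. hour columns in first-appearance order: 14h, 09h, 22h, 07h, 17h; column 4 is 07h.
Long rows with route=RT05, hour=07h: min(227, 719) = 227.

227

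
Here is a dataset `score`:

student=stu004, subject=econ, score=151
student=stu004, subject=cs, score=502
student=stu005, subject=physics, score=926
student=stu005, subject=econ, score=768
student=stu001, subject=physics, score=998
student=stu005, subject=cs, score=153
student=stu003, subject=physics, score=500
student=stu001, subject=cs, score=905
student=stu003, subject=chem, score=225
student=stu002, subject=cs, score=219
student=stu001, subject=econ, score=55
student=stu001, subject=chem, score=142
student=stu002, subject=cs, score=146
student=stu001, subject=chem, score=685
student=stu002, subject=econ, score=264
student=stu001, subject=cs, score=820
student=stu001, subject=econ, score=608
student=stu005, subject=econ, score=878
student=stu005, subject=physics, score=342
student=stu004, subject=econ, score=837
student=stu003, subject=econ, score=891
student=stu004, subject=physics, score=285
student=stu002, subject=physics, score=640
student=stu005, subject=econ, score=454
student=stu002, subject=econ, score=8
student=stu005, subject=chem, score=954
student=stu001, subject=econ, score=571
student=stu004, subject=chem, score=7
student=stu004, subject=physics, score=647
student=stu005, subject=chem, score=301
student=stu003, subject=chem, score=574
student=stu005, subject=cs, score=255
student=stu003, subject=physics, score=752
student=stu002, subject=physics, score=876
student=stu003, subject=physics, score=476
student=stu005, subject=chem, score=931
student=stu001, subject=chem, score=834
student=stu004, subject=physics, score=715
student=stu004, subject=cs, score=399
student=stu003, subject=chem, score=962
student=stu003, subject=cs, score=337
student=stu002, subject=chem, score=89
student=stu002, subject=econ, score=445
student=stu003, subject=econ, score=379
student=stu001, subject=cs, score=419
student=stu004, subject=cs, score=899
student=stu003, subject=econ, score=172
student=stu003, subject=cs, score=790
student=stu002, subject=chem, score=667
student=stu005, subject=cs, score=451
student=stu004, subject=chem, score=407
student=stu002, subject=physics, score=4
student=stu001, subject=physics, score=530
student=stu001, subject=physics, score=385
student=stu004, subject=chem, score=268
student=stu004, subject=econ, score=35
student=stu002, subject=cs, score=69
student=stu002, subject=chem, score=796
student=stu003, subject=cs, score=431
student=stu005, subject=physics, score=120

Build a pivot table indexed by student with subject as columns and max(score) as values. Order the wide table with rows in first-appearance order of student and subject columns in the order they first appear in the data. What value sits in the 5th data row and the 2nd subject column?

219

With rows in first-appearance order of student, row 5 is student=stu002. subject columns in first-appearance order: econ, cs, physics, chem; column 2 is cs.
Long rows with student=stu002, subject=cs: max(219, 146, 69) = 219.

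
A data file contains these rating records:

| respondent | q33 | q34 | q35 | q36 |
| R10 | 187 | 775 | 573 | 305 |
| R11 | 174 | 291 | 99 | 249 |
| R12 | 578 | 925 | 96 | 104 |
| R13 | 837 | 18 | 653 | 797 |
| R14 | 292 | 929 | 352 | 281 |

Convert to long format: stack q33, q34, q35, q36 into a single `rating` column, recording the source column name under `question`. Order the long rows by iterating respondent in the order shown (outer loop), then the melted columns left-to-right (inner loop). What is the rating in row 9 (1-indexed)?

578

20 rows total (5 × 4). Row 9: index ⌊(9-1)/4⌋ = 2 into respondent → R12; (9-1) mod 4 = 0 into the melted columns → q33.
So row 9 is (R12, q33, 578); rating = 578.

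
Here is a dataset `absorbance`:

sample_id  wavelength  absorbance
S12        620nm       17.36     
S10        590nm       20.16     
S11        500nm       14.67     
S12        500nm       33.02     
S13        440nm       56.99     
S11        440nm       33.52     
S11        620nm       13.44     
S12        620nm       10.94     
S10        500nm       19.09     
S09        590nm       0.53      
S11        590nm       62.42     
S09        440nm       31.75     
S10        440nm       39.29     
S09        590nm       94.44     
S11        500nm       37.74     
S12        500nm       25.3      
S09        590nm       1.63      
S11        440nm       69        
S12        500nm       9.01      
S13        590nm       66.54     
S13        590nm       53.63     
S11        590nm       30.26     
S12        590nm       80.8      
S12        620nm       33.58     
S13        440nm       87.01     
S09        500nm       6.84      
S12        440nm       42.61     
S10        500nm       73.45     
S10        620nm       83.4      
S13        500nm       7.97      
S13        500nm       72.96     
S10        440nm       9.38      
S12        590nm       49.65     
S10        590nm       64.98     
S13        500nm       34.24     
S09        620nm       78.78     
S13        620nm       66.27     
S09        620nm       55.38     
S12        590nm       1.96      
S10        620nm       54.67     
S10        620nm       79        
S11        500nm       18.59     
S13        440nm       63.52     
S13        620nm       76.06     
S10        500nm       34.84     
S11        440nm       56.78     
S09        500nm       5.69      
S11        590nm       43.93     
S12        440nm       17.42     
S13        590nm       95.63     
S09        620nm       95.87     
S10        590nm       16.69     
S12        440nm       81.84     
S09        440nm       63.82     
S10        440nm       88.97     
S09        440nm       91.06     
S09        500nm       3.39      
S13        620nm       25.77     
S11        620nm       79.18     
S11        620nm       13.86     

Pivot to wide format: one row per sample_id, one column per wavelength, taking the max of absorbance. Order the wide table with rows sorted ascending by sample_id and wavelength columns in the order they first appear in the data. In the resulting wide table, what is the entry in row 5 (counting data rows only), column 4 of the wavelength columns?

With rows sorted ascending by sample_id, row 5 is sample_id=S13. wavelength columns in first-appearance order: 620nm, 590nm, 500nm, 440nm; column 4 is 440nm.
Long rows with sample_id=S13, wavelength=440nm: max(56.99, 87.01, 63.52) = 87.01.

87.01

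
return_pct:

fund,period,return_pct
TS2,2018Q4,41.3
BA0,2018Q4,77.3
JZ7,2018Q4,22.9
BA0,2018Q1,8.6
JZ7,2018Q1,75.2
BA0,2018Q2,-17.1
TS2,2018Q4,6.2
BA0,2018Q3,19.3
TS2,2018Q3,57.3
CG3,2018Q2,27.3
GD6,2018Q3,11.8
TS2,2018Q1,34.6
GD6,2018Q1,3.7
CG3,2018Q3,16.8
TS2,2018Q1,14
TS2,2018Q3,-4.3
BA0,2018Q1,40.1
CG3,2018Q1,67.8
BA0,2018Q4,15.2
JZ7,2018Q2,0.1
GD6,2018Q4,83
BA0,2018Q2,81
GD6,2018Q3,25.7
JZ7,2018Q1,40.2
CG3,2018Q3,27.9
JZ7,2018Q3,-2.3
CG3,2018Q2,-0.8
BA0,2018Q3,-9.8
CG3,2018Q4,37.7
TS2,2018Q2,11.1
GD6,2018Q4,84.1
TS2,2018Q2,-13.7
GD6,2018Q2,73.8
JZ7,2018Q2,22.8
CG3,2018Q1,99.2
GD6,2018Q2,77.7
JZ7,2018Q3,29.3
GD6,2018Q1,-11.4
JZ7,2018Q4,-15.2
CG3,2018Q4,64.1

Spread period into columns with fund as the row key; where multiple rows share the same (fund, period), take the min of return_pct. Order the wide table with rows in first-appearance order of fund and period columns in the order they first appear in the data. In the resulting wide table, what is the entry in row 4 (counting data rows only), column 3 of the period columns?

With rows in first-appearance order of fund, row 4 is fund=CG3. period columns in first-appearance order: 2018Q4, 2018Q1, 2018Q2, 2018Q3; column 3 is 2018Q2.
Long rows with fund=CG3, period=2018Q2: min(27.3, -0.8) = -0.8.

-0.8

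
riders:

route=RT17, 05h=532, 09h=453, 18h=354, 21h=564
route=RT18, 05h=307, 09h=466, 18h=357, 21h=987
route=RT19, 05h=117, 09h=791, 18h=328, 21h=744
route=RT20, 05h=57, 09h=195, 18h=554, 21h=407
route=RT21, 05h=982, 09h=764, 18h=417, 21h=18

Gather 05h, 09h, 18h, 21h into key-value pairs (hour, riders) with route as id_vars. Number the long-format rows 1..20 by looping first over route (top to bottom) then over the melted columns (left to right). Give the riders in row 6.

466

20 rows total (5 × 4). Row 6: index ⌊(6-1)/4⌋ = 1 into route → RT18; (6-1) mod 4 = 1 into the melted columns → 09h.
So row 6 is (RT18, 09h, 466); riders = 466.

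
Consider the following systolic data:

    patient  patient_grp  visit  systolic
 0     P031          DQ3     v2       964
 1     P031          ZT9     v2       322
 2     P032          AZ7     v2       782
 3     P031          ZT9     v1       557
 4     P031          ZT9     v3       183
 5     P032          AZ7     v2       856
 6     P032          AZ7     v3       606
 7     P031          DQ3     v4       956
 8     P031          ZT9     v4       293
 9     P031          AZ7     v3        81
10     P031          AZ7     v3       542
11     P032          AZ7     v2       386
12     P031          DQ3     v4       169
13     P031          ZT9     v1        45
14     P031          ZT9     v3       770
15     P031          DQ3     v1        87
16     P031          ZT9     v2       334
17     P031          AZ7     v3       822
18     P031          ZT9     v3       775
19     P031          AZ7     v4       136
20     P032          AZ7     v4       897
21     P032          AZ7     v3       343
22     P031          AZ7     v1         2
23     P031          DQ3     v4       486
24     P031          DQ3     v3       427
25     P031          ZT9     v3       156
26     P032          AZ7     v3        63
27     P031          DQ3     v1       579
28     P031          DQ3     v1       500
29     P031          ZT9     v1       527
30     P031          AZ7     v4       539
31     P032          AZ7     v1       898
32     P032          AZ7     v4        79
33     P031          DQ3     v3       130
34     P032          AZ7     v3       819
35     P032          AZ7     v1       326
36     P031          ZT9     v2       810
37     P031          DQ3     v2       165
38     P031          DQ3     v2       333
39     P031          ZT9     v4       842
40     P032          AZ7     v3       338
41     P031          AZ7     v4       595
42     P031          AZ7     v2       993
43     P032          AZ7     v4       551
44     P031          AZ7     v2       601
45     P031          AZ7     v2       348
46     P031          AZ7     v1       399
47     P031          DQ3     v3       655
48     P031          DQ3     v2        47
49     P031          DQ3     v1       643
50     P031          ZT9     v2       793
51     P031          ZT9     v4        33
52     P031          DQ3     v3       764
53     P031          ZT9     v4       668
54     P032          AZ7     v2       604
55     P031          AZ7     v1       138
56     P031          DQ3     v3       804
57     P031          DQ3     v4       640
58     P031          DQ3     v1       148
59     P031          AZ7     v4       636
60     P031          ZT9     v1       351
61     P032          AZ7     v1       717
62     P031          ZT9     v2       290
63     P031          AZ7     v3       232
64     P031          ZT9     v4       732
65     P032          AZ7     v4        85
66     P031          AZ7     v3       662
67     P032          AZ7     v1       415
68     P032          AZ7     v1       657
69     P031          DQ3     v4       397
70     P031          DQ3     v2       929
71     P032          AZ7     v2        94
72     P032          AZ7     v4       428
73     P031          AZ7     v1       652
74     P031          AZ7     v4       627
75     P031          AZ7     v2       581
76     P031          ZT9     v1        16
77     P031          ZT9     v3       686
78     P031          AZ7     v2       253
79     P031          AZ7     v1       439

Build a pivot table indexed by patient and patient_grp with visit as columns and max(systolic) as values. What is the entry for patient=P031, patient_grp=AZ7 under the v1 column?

Rows with patient=P031, patient_grp=AZ7 and visit=v1: systolic values are 2, 399, 138, 652, 439.
max(2, 399, 138, 652, 439) = 652.

652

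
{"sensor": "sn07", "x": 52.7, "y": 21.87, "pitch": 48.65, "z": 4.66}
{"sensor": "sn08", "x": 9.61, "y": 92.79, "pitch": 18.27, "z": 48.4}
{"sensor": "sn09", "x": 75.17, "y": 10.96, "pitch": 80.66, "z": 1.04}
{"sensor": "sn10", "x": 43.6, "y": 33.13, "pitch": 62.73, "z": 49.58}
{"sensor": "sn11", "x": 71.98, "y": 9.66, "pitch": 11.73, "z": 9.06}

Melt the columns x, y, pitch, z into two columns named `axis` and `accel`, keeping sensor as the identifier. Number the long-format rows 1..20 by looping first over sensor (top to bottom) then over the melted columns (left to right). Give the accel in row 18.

9.66

20 rows total (5 × 4). Row 18: index ⌊(18-1)/4⌋ = 4 into sensor → sn11; (18-1) mod 4 = 1 into the melted columns → y.
So row 18 is (sn11, y, 9.66); accel = 9.66.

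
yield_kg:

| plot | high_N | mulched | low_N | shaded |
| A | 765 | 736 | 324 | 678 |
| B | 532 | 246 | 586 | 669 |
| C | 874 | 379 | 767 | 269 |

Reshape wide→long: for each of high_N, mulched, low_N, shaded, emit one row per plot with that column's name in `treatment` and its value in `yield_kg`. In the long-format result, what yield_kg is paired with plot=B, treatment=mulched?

Unpivoting turns each (plot, wide-column) pair into one long row.
The wide cell at row B, column mulched holds 246, so the long row (B, mulched) has yield_kg=246.

246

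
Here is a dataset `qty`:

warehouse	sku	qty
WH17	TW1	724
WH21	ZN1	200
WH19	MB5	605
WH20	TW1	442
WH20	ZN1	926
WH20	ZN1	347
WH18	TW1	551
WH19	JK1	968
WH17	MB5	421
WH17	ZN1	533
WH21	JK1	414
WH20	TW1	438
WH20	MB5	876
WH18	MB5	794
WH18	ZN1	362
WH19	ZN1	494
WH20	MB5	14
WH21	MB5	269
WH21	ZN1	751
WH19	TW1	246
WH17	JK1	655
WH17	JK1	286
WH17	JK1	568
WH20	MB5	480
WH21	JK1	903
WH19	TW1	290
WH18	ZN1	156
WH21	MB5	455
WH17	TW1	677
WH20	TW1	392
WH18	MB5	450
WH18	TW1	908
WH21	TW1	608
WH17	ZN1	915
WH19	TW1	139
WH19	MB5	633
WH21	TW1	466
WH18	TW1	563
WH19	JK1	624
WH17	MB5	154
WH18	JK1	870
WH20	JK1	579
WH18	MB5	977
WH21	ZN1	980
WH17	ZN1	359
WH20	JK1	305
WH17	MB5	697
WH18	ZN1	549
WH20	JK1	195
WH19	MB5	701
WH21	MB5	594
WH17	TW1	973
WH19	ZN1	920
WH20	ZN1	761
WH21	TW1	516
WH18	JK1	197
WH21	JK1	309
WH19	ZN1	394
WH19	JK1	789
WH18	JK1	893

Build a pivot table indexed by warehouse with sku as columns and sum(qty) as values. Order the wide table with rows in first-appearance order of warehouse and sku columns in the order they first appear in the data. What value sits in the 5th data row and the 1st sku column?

2022

With rows in first-appearance order of warehouse, row 5 is warehouse=WH18. sku columns in first-appearance order: TW1, ZN1, MB5, JK1; column 1 is TW1.
Long rows with warehouse=WH18, sku=TW1: 551 + 908 + 563 = 2022.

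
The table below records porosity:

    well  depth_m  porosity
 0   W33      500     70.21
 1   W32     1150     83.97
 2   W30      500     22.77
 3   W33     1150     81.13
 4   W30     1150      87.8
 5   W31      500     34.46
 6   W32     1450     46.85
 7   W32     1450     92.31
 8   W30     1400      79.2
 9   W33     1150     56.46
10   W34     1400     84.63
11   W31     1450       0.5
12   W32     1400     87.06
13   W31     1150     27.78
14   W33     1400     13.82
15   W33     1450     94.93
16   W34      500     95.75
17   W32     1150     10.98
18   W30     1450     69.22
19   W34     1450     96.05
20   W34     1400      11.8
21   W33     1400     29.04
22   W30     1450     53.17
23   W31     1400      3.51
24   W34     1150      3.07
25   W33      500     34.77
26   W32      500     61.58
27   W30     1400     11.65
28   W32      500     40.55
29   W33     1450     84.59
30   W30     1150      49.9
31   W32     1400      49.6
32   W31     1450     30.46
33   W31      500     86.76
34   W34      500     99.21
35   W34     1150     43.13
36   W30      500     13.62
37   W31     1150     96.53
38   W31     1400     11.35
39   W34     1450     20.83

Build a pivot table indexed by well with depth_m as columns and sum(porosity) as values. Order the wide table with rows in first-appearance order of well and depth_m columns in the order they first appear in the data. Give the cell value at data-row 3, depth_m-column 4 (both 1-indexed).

90.85

With rows in first-appearance order of well, row 3 is well=W30. depth_m columns in first-appearance order: 500, 1150, 1450, 1400; column 4 is 1400.
Long rows with well=W30, depth_m=1400: 79.2 + 11.65 = 90.85.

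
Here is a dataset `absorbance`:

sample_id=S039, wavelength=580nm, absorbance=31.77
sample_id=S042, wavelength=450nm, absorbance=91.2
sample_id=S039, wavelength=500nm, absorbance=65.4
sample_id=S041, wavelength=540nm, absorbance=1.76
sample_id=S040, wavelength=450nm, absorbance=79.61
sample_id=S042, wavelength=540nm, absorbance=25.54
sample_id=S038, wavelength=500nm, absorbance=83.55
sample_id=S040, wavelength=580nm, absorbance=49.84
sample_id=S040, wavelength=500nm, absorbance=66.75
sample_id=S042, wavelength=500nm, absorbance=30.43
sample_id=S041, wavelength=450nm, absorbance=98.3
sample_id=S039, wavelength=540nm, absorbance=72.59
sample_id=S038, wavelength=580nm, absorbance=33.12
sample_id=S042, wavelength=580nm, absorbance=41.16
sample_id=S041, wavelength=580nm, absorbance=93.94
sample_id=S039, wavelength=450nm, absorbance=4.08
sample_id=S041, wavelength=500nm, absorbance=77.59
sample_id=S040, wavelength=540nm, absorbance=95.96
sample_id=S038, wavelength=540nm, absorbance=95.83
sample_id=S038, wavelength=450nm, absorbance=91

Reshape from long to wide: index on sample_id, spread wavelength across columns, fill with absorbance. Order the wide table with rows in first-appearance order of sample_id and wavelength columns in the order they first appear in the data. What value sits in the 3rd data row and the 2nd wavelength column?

With rows in first-appearance order of sample_id, row 3 is sample_id=S041. wavelength columns in first-appearance order: 580nm, 450nm, 500nm, 540nm; column 2 is 450nm.
Long rows with sample_id=S041, wavelength=450nm: absorbance = 98.3.

98.3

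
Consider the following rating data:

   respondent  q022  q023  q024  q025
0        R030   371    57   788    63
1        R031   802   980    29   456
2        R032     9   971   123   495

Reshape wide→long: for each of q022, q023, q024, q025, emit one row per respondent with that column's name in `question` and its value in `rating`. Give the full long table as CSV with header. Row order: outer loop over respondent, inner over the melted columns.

respondent,question,rating
R030,q022,371
R030,q023,57
R030,q024,788
R030,q025,63
R031,q022,802
R031,q023,980
R031,q024,29
R031,q025,456
R032,q022,9
R032,q023,971
R032,q024,123
R032,q025,495

Each (respondent, column) pair becomes one row: 3 × 4 = 12 rows.
For example, (R030, q022) → rating=371.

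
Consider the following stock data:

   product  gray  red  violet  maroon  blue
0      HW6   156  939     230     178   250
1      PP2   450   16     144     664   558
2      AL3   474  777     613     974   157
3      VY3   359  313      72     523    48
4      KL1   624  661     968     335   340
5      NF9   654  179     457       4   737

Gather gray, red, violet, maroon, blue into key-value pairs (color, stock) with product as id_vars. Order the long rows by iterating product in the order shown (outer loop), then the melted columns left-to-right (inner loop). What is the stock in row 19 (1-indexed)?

523

30 rows total (6 × 5). Row 19: index ⌊(19-1)/5⌋ = 3 into product → VY3; (19-1) mod 5 = 3 into the melted columns → maroon.
So row 19 is (VY3, maroon, 523); stock = 523.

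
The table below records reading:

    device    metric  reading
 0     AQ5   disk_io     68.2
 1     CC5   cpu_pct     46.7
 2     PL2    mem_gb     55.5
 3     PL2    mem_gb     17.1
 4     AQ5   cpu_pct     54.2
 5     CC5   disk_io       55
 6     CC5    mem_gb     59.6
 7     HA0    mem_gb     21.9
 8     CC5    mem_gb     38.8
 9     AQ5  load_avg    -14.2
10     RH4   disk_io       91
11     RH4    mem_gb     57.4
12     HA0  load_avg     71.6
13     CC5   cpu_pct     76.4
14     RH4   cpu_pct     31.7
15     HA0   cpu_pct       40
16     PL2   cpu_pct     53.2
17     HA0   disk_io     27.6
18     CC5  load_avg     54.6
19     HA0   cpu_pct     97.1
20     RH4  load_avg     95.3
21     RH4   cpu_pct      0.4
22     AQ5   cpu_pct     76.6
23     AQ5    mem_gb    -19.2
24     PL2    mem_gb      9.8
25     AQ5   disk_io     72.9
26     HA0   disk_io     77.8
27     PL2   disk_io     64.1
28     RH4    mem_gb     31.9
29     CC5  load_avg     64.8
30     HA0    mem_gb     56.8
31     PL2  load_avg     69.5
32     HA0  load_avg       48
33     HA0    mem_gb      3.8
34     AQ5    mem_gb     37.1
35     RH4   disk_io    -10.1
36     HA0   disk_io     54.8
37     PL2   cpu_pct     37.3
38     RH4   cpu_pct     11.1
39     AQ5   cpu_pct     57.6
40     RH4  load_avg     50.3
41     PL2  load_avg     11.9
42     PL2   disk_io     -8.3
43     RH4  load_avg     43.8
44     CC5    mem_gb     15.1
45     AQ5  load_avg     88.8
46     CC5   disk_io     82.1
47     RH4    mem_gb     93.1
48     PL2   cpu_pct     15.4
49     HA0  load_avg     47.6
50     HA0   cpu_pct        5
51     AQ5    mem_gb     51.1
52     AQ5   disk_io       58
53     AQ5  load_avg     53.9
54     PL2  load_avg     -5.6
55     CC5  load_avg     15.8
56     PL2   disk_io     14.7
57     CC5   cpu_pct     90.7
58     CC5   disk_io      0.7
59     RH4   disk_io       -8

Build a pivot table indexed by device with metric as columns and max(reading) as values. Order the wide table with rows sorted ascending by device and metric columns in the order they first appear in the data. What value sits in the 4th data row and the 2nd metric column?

With rows sorted ascending by device, row 4 is device=PL2. metric columns in first-appearance order: disk_io, cpu_pct, mem_gb, load_avg; column 2 is cpu_pct.
Long rows with device=PL2, metric=cpu_pct: max(53.2, 37.3, 15.4) = 53.2.

53.2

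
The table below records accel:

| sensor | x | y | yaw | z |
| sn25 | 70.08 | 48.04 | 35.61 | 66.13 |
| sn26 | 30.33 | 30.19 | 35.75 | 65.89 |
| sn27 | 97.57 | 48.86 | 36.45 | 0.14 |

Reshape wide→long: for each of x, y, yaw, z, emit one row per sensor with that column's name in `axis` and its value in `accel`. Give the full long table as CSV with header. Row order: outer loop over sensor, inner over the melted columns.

Each (sensor, column) pair becomes one row: 3 × 4 = 12 rows.
For example, (sn25, x) → accel=70.08.

sensor,axis,accel
sn25,x,70.08
sn25,y,48.04
sn25,yaw,35.61
sn25,z,66.13
sn26,x,30.33
sn26,y,30.19
sn26,yaw,35.75
sn26,z,65.89
sn27,x,97.57
sn27,y,48.86
sn27,yaw,36.45
sn27,z,0.14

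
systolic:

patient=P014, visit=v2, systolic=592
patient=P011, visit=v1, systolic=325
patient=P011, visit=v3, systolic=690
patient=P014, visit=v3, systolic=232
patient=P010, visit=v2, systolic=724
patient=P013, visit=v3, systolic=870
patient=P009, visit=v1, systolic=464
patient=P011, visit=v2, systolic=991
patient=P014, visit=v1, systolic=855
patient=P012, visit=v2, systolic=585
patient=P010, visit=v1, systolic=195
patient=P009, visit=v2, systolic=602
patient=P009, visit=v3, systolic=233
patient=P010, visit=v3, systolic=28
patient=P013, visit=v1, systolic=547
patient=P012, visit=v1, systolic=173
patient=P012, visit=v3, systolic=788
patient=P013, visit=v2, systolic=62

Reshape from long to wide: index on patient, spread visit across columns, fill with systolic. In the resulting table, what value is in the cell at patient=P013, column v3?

870

Wide layout: rows indexed by patient, columns are the 3 distinct visit values (v2, v1, v3).
Cell (patient=P013, visit=v3) draws from the long row where patient=P013 and visit=v3, which has systolic=870.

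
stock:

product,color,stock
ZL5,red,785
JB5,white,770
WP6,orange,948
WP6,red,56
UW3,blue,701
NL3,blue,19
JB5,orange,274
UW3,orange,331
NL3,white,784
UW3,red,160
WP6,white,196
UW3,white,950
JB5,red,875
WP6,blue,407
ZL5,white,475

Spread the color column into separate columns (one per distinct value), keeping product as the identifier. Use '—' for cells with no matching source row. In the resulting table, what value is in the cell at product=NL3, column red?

No long-format row has product=NL3 and color=red, so the cell is —.

—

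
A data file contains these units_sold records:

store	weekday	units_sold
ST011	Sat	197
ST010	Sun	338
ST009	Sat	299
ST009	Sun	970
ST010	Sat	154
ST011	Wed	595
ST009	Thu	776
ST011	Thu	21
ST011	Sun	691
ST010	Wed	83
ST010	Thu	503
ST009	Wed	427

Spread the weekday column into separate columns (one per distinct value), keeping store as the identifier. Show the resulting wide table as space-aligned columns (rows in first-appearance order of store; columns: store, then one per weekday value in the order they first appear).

store  Sat  Sun  Wed  Thu
ST011  197  691  595  21 
ST010  154  338  83   503
ST009  299  970  427  776

Columns: store plus the 4 distinct weekday values (Sat, Sun, Wed, Thu).
For example, row ST011 column Sat takes units_sold=197 from the long row (ST011, Sat).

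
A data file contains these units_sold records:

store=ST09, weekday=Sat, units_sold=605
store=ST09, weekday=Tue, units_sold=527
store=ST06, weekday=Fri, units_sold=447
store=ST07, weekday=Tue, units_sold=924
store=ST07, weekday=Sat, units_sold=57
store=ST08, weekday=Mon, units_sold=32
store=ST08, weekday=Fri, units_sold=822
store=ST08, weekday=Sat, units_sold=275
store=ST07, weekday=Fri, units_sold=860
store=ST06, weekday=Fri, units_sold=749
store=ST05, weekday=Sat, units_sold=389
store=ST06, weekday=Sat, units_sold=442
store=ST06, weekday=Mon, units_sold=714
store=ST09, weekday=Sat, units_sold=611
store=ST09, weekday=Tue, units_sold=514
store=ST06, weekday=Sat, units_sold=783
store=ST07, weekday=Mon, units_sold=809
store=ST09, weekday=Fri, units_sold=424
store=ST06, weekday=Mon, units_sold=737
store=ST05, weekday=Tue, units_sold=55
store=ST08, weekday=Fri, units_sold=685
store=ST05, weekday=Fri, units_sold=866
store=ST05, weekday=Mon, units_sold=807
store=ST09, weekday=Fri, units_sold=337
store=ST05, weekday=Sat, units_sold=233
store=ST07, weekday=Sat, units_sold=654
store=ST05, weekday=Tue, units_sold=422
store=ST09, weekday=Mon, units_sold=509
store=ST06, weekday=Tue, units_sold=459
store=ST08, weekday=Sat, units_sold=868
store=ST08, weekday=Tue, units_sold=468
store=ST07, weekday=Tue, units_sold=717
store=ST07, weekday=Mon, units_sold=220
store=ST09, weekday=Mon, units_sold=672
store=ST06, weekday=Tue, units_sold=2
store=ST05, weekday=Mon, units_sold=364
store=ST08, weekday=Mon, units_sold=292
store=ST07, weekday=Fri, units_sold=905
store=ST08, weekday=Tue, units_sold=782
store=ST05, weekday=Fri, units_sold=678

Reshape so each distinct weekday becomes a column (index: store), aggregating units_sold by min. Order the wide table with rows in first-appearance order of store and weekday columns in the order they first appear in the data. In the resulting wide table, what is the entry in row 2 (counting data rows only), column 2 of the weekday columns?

With rows in first-appearance order of store, row 2 is store=ST06. weekday columns in first-appearance order: Sat, Tue, Fri, Mon; column 2 is Tue.
Long rows with store=ST06, weekday=Tue: min(459, 2) = 2.

2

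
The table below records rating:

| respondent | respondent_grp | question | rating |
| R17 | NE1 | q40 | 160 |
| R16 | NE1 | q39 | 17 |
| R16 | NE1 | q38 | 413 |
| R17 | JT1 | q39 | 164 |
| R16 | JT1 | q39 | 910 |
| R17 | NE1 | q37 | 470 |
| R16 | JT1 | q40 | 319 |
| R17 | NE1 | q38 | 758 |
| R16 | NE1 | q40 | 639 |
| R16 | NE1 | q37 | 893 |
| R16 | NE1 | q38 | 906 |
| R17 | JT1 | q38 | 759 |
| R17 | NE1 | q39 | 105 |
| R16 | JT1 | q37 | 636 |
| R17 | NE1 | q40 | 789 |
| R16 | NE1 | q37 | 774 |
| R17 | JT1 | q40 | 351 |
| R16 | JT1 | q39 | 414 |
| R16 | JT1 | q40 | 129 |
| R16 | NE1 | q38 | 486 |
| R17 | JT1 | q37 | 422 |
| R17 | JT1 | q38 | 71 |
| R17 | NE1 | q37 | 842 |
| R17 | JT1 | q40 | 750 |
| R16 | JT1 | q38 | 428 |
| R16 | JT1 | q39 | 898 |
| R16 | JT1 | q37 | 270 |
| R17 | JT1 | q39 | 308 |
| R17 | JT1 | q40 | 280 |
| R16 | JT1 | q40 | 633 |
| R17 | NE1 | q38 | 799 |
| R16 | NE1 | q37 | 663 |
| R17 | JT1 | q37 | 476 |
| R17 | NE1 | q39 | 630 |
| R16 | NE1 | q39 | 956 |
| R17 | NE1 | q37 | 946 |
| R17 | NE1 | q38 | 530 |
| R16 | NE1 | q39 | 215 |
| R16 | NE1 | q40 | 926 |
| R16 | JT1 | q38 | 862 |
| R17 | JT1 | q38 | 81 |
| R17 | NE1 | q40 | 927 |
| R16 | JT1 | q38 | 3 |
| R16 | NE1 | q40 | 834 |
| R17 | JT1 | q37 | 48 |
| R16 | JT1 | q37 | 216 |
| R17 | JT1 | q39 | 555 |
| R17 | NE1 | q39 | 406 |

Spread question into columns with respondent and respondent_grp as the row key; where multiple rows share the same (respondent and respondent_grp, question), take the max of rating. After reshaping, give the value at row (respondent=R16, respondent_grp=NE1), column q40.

Rows with respondent=R16, respondent_grp=NE1 and question=q40: rating values are 639, 926, 834.
max(639, 926, 834) = 926.

926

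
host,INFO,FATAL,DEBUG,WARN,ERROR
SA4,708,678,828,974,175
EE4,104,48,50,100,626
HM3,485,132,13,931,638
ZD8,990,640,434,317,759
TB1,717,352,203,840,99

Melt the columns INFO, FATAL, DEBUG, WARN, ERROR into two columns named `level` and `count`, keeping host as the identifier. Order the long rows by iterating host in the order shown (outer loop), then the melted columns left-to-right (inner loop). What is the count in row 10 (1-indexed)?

25 rows total (5 × 5). Row 10: index ⌊(10-1)/5⌋ = 1 into host → EE4; (10-1) mod 5 = 4 into the melted columns → ERROR.
So row 10 is (EE4, ERROR, 626); count = 626.

626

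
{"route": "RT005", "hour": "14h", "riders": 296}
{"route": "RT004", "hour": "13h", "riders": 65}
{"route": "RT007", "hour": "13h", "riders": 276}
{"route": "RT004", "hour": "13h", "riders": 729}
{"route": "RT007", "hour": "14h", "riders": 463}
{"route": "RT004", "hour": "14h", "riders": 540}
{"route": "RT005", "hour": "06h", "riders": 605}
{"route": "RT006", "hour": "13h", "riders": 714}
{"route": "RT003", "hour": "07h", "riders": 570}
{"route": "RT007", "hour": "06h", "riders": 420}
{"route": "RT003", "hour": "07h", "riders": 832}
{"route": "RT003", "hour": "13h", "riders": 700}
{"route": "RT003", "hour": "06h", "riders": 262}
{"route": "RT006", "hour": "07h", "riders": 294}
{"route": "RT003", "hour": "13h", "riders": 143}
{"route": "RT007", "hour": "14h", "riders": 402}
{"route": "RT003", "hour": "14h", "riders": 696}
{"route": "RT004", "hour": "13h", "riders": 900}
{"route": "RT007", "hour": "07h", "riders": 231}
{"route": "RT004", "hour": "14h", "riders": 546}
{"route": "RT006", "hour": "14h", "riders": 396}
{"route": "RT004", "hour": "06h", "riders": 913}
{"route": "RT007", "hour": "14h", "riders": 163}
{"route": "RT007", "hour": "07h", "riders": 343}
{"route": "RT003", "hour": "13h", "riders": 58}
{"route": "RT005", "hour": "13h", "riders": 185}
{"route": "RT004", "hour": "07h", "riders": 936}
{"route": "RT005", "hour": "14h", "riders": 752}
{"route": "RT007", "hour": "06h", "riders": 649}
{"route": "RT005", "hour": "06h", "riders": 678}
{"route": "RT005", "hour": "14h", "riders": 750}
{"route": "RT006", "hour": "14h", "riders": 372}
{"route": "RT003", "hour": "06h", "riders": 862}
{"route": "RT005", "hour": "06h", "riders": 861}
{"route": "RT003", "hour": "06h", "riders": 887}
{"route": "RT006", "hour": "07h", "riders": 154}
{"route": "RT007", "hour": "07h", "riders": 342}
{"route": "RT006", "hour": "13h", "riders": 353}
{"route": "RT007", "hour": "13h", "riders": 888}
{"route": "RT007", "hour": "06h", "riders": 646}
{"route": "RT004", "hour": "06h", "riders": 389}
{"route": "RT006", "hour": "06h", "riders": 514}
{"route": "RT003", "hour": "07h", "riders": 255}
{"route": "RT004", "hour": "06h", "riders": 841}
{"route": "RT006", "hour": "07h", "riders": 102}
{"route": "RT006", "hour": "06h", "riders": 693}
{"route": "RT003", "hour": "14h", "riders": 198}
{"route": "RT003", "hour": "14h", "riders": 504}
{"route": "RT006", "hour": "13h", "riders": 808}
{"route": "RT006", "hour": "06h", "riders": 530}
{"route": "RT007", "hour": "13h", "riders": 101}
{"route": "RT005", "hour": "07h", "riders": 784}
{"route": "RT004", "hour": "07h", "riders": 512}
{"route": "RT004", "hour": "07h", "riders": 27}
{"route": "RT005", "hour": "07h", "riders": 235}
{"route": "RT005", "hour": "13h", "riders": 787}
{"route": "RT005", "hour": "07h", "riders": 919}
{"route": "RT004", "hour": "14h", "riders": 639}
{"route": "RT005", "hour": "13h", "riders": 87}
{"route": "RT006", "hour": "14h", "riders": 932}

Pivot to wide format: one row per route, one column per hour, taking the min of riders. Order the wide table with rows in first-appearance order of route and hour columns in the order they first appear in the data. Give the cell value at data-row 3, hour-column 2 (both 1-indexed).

With rows in first-appearance order of route, row 3 is route=RT007. hour columns in first-appearance order: 14h, 13h, 06h, 07h; column 2 is 13h.
Long rows with route=RT007, hour=13h: min(276, 888, 101) = 101.

101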